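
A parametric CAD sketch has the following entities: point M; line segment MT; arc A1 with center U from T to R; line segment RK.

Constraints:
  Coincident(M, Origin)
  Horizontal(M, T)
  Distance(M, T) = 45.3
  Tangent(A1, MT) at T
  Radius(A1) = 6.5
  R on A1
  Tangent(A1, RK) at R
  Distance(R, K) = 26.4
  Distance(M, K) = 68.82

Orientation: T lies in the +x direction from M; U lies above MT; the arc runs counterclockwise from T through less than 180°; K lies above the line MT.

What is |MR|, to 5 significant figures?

51.163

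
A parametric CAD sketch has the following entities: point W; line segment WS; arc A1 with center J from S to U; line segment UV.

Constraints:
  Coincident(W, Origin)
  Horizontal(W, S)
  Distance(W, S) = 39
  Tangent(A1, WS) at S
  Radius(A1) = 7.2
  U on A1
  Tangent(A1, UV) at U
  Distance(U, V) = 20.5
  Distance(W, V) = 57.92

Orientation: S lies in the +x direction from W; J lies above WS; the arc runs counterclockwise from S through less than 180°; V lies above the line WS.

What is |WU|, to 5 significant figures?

46.029

Checks: |JU| = 7.200 ✓; ∠(JU, UV) = 90.00° ✓; |UV| = 20.50 ✓; |WV| = 57.92 ✓.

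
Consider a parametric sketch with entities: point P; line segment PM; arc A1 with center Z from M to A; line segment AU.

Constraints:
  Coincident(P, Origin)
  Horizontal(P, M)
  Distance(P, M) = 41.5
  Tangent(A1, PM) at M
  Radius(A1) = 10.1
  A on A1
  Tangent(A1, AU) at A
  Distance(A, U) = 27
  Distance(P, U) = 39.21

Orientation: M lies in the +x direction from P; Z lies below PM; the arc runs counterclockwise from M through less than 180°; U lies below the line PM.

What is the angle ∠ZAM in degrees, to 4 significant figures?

55.08°

P is at the origin; P and M share the same y with |PM| = 41.5 and M on the +x side, so M = (41.50, 0.000). The tangent condition forces ZM to be normal to PM, so Z = M + (0, -10.1) = (41.50, -10.10). Since ZA ⟂ AU (tangency), |ZU| = √(10.1² + 27.0²) = 28.83 regardless of where A sits on A1. So U lies on both circle(P, 39.21) and circle(Z, 28.83); the below-PM intersection is U = (22.71, -31.96). A is the foot of the tangent from U: A = (32.02, -6.618).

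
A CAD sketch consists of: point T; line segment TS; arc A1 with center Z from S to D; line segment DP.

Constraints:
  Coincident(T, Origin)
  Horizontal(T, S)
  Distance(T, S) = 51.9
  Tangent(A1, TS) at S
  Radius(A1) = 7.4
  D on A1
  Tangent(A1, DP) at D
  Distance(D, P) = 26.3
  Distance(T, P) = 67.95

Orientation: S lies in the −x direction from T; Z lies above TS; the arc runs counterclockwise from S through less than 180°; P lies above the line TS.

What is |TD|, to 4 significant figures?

46.89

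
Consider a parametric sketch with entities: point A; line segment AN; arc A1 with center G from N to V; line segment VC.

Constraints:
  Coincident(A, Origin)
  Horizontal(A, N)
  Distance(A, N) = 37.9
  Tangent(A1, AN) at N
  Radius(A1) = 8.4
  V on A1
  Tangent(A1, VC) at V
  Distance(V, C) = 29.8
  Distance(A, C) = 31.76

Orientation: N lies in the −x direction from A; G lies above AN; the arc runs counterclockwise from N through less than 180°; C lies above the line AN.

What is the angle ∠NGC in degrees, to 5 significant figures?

130.20°

A is at the origin; AN is horizontal with |AN| = 37.9 and N on the −x side, so N = (-37.900, 0.0000). A1 meets AN tangentially, so GN is at right angles to AN, so G = N + (0, 8.4) = (-37.900, 8.4000). Since GV ⟂ VC (tangency), |GC| = √(8.4² + 29.8²) = 30.961 regardless of where V sits on A1. So C lies on both circle(A, 31.76) and circle(G, 30.961); the above-AN intersection is C = (-14.251, 28.383). V is the foot of the tangent from C: V = (-30.941, 3.6954).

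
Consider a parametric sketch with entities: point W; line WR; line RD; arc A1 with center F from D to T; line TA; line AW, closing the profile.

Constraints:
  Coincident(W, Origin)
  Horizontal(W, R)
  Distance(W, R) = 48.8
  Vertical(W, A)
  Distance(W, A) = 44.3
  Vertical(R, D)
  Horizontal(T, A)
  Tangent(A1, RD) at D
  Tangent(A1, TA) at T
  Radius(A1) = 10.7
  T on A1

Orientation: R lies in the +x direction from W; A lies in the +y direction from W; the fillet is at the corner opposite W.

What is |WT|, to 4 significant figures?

58.43

W is at the origin; W and R share the same y with |WR| = 48.8 and R on the +x side, so R = (48.80, 0.000). WA is vertical with |WA| = 44.3 and A on the +y side, so A = (0.000, 44.30). The virtual corner opposite W is at (48.80, 44.30). Since A1 is tangent to RD there, FD ⟂ RD and since A1 is tangent to TA there, FT ⟂ TA, with radius 10.7, so the center F sits 10.7 in from both sides at F = (38.10, 33.60). That places the tangent points at D = (48.80, 33.60) on RD and T = (38.10, 44.30) on TA. Then |WT| = |T − W| = 58.43.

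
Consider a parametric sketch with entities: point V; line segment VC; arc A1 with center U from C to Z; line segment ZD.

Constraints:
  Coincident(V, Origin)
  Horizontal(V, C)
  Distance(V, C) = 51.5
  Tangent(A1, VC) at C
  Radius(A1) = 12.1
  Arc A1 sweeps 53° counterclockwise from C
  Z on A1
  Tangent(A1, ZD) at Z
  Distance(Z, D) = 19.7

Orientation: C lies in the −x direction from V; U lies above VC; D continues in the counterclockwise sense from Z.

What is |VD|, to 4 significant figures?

36.35

V is at the origin; V and C share the same y with |VC| = 51.5 and C on the −x side, so C = (-51.50, 0.000). Tangency of A1 to VC means the radius UC is perpendicular to VC, so U = C + (0, 12.1) = (-51.50, 12.10). On A1, C sits at bearing -90° from U; a 53° counterclockwise sweep puts Z at bearing -37°, so Z = U + 12.1·(cos -37°, sin -37°) = (-41.84, 4.818). Tangency of A1 to ZD means the radius UZ is perpendicular to ZD, so ZD runs along (−sin -37°, cos -37°); with |ZD| = 19.7, D = (-29.98, 20.55). Then |VD| = |D − V| = 36.35.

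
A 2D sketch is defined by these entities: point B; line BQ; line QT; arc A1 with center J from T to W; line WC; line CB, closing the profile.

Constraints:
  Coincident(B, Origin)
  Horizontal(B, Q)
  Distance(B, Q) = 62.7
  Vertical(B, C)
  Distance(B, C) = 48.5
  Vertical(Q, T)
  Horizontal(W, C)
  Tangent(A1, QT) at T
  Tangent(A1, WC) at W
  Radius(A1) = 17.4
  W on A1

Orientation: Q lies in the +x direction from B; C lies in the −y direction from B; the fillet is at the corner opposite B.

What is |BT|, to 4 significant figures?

69.99

B is at the origin; BQ is horizontal with |BQ| = 62.7 and Q on the +x side, so Q = (62.70, 0.000). B and C share the same x with |BC| = 48.5 and C on the −y side, so C = (0.000, -48.50). The virtual corner opposite B is at (62.70, -48.50). The tangent condition forces JT to be normal to QT and since A1 is tangent to WC there, JW ⟂ WC, with radius 17.4, so the center J sits 17.4 in from both sides at J = (45.30, -31.10). That places the tangent points at T = (62.70, -31.10) on QT and W = (45.30, -48.50) on WC. Then |BT| = |T − B| = 69.99.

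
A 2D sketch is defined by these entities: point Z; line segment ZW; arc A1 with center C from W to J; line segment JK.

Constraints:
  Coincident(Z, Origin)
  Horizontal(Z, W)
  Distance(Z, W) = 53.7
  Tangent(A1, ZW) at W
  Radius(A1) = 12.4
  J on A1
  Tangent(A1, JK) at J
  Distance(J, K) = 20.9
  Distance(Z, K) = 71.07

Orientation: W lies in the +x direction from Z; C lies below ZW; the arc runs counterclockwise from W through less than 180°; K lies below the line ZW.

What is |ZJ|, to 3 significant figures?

50.7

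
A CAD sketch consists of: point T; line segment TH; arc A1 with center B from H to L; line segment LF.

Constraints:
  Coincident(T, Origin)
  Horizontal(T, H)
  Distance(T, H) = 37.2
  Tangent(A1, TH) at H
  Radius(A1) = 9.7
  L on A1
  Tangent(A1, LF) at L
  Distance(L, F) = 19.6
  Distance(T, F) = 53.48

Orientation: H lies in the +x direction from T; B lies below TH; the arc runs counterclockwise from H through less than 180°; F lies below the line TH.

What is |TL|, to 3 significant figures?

34.4

Checks: |BL| = 9.700 ✓; ∠(BL, LF) = 90.00° ✓; |LF| = 19.60 ✓; |TF| = 53.48 ✓.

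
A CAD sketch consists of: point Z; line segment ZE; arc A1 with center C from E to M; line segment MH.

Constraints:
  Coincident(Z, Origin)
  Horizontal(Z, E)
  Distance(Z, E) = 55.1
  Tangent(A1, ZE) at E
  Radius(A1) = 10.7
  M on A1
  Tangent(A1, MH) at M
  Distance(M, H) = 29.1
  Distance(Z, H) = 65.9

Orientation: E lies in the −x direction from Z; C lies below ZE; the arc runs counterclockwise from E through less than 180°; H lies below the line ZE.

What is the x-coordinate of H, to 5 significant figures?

-51.223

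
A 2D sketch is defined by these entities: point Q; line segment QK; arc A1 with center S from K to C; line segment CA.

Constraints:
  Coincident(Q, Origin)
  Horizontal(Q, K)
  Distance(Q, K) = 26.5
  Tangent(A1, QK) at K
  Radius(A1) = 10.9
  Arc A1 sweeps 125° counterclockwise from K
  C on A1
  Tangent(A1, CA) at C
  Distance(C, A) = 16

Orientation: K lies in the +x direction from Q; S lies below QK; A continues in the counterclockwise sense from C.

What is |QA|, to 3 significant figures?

40.4

Q is at the origin; QK is horizontal with |QK| = 26.5 and K on the +x side, so K = (26.5, 0.00). A1 meets QK tangentially, so SK is at right angles to QK, so S = K + (0, -10.9) = (26.5, -10.9). On A1, K sits at bearing 90° from S; a 125° counterclockwise sweep puts C at bearing 215°, so C = S + 10.9·(cos 215°, sin 215°) = (17.6, -17.2). The tangent condition forces SC to be normal to CA, so CA runs along (−sin 215°, cos 215°); with |CA| = 16.0, A = (26.7, -30.3). Then |QA| = |A − Q| = 40.4.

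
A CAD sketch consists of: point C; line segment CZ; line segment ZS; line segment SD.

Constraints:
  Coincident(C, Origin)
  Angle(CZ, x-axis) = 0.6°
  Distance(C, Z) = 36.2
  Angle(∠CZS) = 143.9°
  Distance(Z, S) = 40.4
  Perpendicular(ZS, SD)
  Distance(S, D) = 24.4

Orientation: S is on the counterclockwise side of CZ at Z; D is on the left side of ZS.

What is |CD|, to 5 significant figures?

69.717

∠CZS = 143.9°, so ZS runs at 0.6° + (180° − 143.9°) = 36.700° from the x-axis; with |ZS| = 40.4, S = Z + 40.4·(cos 36.700°, sin 36.700°) = (68.590, 24.523). ZS ⟂ SD; with |SD| = 24.4 on the left of ZS, D = S + 24.4·(-0.59763, 0.80178) = (54.008, 44.086). Then |CD| = |D − C| = 69.717.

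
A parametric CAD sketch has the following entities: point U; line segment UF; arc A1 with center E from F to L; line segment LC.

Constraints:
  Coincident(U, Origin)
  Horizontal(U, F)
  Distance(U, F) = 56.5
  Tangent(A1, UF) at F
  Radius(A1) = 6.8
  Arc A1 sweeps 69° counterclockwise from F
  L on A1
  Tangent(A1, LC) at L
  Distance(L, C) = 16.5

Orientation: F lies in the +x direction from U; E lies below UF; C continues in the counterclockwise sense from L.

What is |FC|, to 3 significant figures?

23.3

On A1, F sits at bearing 90° from E; a 69° counterclockwise sweep puts L at bearing 159°, so L = E + 6.8·(cos 159°, sin 159°) = (50.2, -4.36). The tangent condition forces EL to be normal to LC, so LC runs along (−sin 159°, cos 159°); with |LC| = 16.5, C = (44.2, -19.8). Then |FC| = |C − F| = 23.3.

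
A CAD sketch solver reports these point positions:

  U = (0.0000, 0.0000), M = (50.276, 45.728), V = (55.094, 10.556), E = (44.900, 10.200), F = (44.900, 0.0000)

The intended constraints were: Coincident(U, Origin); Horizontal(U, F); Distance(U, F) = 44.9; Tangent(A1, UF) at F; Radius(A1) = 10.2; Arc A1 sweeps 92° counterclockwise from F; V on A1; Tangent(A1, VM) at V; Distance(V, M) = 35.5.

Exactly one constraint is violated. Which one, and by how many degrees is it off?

Tangent(A1, VM) at V — off by 5.80°.

U = (0.00, 0.00) ✓; U.y = 0.00, F.y = 0.00 ✓; |UF| = 44.90 ✓; ∠(EF, FU) = 90.00° ✓; |EF| = 10.20 ✓; bearing(E→V) − bearing(E→F) = 92.00° ✓; |EV| = 10.20 ✓; ∠(EV, VM) = 84.20° ✗; |VM| = 35.50 ✓.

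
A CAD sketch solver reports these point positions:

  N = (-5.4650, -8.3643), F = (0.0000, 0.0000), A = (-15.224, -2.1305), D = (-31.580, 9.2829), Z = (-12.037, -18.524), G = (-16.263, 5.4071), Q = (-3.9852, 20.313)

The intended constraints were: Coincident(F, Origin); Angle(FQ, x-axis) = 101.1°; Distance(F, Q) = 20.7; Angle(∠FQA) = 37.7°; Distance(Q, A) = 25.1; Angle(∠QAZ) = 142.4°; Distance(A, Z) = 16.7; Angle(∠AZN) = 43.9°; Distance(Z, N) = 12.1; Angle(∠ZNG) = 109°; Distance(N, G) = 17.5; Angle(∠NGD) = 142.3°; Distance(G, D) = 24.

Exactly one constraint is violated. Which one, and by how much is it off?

Distance(G, D) = 24 — off by 8.20.

F = (0.00, 0.00) ✓; FQ at 101.1° ✓; |FQ| = 20.70 ✓; ∠FQA = 37.70° ✓; |QA| = 25.10 ✓; ∠QAZ = 142.4° ✓; |AZ| = 16.70 ✓; ∠AZN = 43.90° ✓; |ZN| = 12.10 ✓; ∠ZNG = 109.0° ✓; |NG| = 17.50 ✓; ∠NGD = 142.3° ✓; |GD| = 15.80 ✗.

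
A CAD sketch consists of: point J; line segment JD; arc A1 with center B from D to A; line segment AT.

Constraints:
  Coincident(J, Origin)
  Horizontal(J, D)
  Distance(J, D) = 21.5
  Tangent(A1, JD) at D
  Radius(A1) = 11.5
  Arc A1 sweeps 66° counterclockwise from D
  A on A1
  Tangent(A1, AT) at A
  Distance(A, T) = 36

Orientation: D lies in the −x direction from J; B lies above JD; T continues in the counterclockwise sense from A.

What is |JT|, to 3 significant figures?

39.9

J is at the origin; JD is horizontal with |JD| = 21.5 and D on the −x side, so D = (-21.5, 0.00). The tangent condition forces BD to be normal to JD, so B = D + (0, 11.5) = (-21.5, 11.5). On A1, D sits at bearing -90° from B; a 66° counterclockwise sweep puts A at bearing -24°, so A = B + 11.5·(cos -24°, sin -24°) = (-11.0, 6.82). Since A1 is tangent to AT there, BA ⟂ AT, so AT runs along (−sin -24°, cos -24°); with |AT| = 36.0, T = (3.65, 39.7). Then |JT| = |T − J| = 39.9.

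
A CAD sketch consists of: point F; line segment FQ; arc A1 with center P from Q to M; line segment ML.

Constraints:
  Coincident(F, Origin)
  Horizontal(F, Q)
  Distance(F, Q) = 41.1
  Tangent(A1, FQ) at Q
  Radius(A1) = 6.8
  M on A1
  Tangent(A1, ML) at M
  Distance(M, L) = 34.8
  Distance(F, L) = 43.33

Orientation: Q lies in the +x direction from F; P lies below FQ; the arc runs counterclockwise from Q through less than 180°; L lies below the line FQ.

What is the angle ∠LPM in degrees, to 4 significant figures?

78.94°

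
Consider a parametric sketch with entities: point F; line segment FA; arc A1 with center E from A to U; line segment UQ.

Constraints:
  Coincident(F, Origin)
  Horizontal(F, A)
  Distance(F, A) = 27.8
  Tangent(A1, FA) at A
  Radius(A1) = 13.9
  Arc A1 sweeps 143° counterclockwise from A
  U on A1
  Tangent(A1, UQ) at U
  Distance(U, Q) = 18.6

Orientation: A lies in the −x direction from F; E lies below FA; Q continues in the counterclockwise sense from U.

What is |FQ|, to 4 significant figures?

42.00

F is at the origin; FA is horizontal with |FA| = 27.8 and A on the −x side, so A = (-27.80, 0.000). The tangent condition forces EA to be normal to FA, so E = A + (0, -13.9) = (-27.80, -13.90). On A1, A sits at bearing 90° from E; a 143° counterclockwise sweep puts U at bearing 233°, so U = E + 13.9·(cos 233°, sin 233°) = (-36.17, -25.00). A1 meets UQ tangentially, so EU is at right angles to UQ, so UQ runs along (−sin 233°, cos 233°); with |UQ| = 18.6, Q = (-21.31, -36.19). Then |FQ| = |Q − F| = 42.00.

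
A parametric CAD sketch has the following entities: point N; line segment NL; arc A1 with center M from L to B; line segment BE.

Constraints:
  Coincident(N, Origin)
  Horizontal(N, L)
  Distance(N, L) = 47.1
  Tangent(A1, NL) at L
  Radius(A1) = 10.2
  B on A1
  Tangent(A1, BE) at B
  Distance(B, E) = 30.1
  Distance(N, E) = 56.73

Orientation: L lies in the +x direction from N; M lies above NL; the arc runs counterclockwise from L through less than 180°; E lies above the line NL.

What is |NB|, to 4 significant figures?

57.84

Checks: |MB| = 10.20 ✓; ∠(MB, BE) = 90.00° ✓; |BE| = 30.10 ✓; |NE| = 56.73 ✓.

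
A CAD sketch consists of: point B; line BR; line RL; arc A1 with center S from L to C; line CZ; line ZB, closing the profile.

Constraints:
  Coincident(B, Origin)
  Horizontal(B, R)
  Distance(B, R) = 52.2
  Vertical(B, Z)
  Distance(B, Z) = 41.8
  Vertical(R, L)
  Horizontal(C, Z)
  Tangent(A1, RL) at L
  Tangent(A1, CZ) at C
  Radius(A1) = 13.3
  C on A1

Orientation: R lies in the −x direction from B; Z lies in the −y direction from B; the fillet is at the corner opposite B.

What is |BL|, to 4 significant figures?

59.47

B is at the origin; BR is horizontal with |BR| = 52.2 and R on the −x side, so R = (-52.20, 0.000). B and Z share the same x with |BZ| = 41.8 and Z on the −y side, so Z = (0.000, -41.80). The virtual corner opposite B is at (-52.20, -41.80). Tangency of A1 to RL means the radius SL is perpendicular to RL and A1 meets CZ tangentially, so SC is at right angles to CZ, with radius 13.3, so the center S sits 13.3 in from both sides at S = (-38.90, -28.50). That places the tangent points at L = (-52.20, -28.50) on RL and C = (-38.90, -41.80) on CZ. Then |BL| = |L − B| = 59.47.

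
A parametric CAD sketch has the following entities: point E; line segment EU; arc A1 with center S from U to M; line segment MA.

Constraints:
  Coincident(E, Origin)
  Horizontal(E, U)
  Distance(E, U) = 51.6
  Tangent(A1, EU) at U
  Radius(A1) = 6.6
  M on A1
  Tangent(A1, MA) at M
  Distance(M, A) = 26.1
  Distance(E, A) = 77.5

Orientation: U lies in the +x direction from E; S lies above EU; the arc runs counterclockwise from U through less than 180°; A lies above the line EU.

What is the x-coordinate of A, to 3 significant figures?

74.8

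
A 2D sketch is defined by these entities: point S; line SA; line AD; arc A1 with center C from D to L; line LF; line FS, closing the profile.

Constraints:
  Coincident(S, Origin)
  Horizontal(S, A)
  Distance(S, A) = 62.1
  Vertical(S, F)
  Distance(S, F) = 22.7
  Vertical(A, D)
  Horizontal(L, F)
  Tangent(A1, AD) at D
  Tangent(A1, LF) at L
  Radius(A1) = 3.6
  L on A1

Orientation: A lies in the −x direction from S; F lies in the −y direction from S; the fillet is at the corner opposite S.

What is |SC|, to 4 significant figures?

61.54

S is at the origin; S and A share the same y with |SA| = 62.1 and A on the −x side, so A = (-62.10, 0.000). S and F share the same x with |SF| = 22.7 and F on the −y side, so F = (0.000, -22.70). The virtual corner opposite S is at (-62.10, -22.70). A1 meets AD tangentially, so CD is at right angles to AD and tangency of A1 to LF means the radius CL is perpendicular to LF, with radius 3.6, so the center C sits 3.6 in from both sides at C = (-58.50, -19.10). Then |SC| = |C − S| = 61.54.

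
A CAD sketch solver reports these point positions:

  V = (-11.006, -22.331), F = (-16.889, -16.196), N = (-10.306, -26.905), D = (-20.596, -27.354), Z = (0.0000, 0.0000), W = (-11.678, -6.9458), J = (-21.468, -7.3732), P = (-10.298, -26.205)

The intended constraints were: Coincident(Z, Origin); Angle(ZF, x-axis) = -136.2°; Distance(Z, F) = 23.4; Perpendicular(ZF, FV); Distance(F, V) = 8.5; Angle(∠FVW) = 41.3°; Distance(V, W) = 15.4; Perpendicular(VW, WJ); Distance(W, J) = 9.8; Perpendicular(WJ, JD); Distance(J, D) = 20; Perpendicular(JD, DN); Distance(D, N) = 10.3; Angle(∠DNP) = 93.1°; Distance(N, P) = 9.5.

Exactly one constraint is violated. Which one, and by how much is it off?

Distance(N, P) = 9.5 — off by 8.80.

Z = (0.00, 0.00) ✓; ZF at -136.2° ✓; |ZF| = 23.40 ✓; ∠(ZF, FV) = 90.00° ✓; |FV| = 8.500 ✓; ∠FVW = 41.30° ✓; |VW| = 15.40 ✓; ∠(VW, WJ) = 90.00° ✓; |WJ| = 9.799 ✓; ∠(WJ, JD) = 90.00° ✓; |JD| = 20.00 ✓; ∠(JD, DN) = 90.00° ✓; |DN| = 10.30 ✓; ∠DNP = 93.15° ✓; |NP| = 0.7000 ✗.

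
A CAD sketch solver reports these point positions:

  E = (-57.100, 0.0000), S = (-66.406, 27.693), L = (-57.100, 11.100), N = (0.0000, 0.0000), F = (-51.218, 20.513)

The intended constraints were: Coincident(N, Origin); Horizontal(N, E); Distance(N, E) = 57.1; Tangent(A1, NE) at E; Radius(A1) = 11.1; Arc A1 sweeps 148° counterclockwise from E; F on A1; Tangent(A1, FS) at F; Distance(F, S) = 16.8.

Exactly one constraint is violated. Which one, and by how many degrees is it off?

Tangent(A1, FS) at F — off by 6.70°.

N = (0.00, 0.00) ✓; N.y = 0.00, E.y = 0.00 ✓; |NE| = 57.10 ✓; ∠(LE, EN) = 90.00° ✓; |LE| = 11.10 ✓; bearing(L→F) − bearing(L→E) = 148.0° ✓; |LF| = 11.10 ✓; ∠(LF, FS) = 83.30° ✗; |FS| = 16.80 ✓.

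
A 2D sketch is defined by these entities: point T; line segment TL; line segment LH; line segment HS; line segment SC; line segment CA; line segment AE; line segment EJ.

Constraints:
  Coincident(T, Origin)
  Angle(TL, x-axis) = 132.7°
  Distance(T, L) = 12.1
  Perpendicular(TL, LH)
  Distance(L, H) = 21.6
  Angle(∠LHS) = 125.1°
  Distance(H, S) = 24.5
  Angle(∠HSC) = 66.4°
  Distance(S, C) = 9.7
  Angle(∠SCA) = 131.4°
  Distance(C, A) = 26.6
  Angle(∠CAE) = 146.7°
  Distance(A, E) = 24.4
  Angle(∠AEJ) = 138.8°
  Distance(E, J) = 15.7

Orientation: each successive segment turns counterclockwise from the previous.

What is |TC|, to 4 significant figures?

27.98

∠LHS = 125.1° gives HS at -82.40° from the x-axis; with |HS| = 24.5, S = (-20.84, -30.04). ∠HSC = 66.4° gives SC at 31.20° from the x-axis; with |SC| = 9.7, C = (-12.54, -25.02). Then |TC| = |C − T| = 27.98.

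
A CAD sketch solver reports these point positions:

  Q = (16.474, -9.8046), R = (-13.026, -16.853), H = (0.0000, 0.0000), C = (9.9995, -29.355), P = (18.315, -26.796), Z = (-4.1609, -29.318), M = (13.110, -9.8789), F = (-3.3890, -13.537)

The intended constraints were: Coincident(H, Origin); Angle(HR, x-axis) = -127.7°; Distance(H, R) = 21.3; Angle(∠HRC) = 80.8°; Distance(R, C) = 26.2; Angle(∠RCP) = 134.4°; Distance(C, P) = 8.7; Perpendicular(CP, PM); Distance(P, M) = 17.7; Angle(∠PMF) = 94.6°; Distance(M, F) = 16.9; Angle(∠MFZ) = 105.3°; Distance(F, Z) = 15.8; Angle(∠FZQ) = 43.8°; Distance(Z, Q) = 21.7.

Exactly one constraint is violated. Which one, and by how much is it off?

Distance(Z, Q) = 21.7 — off by 6.70.

H = (0.00, 0.00) ✓; HR at -127.7° ✓; |HR| = 21.30 ✓; ∠HRC = 80.80° ✓; |RC| = 26.20 ✓; ∠RCP = 134.4° ✓; |CP| = 8.700 ✓; ∠(CP, PM) = 90.00° ✓; |PM| = 17.70 ✓; ∠PMF = 94.60° ✓; |MF| = 16.90 ✓; ∠MFZ = 105.3° ✓; |FZ| = 15.80 ✓; ∠FZQ = 43.80° ✓; |ZQ| = 28.40 ✗.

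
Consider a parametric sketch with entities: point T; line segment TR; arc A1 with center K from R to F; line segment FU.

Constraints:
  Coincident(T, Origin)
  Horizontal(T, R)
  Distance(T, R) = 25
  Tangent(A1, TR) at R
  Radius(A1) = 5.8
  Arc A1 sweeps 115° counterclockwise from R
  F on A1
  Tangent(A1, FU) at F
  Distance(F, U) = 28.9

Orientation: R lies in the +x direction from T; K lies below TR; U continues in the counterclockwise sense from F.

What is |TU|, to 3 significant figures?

47.0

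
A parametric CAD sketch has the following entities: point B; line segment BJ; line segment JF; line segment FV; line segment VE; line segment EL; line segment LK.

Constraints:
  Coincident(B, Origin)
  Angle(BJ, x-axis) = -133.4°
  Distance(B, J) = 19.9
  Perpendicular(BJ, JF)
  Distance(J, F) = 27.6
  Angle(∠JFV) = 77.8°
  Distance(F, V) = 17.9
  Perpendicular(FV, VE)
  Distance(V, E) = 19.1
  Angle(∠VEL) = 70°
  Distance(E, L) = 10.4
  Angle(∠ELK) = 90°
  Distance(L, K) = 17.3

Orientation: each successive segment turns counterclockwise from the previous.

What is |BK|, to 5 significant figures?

26.036

∠VEL = 70.0° gives EL at -101.20° from the x-axis; with |EL| = 10.4, L = (-2.7044, -18.419). ∠ELK = 90.0° gives LK at -11.200° from the x-axis; with |LK| = 17.3, K = (14.266, -21.779). Then |BK| = |K − B| = 26.036.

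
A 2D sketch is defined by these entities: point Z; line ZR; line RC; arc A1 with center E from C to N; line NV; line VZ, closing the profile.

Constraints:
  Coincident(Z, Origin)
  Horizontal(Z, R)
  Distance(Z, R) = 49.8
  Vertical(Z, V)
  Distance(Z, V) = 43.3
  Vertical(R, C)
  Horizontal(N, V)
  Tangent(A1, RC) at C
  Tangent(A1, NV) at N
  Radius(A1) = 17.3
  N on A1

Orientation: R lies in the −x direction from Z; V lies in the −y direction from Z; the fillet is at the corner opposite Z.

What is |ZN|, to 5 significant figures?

54.140

The virtual corner opposite Z is at (-49.800, -43.300). Tangency of A1 to RC means the radius EC is perpendicular to RC and tangency of A1 to NV means the radius EN is perpendicular to NV, with radius 17.3, so the center E sits 17.3 in from both sides at E = (-32.500, -26.000). That places the tangent points at C = (-49.800, -26.000) on RC and N = (-32.500, -43.300) on NV. Then |ZN| = |N − Z| = 54.140.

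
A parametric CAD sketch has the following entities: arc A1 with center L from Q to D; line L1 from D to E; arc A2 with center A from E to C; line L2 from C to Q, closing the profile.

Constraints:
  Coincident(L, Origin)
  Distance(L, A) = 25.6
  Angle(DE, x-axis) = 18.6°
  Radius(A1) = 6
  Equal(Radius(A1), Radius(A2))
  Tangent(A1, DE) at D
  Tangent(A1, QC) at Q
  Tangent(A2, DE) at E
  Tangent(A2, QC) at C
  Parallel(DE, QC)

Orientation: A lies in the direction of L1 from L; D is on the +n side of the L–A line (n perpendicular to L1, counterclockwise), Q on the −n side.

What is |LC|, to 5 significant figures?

26.294

The slot axis is L1's direction at 18.6°, so u = (cos 18.6°, sin 18.6°) = (0.94777, 0.31896) and n = (−sin 18.6°, cos 18.6°) = (-0.31896, 0.94777). L is at the origin and A lies 25.6 along u from L, so A = 25.6·u = (24.263, 8.1654). Tangency of A1 to both parallel lines with radius 6.0 puts D and Q at L ± 6.0·n: D = (-1.9138, 5.6866), Q = (1.9138, -5.6866). Equal radii place E and C the same way about A: E = A + 6.0·n = (22.349, 13.852), C = A − 6.0·n = (26.177, 2.4787). Then |LC| = |C − L| = 26.294.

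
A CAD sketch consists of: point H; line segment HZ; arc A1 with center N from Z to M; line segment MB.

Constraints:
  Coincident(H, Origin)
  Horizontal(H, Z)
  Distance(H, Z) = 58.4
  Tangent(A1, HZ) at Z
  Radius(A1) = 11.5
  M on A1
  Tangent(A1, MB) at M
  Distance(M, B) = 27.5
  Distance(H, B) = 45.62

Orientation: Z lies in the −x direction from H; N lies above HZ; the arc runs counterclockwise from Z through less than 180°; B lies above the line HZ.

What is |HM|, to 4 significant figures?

48.77

H is at the origin; H and Z share the same y with |HZ| = 58.4 and Z on the −x side, so Z = (-58.40, 0.000). Since A1 is tangent to HZ there, NZ ⟂ HZ, so N = Z + (0, 11.5) = (-58.40, 11.50). Since NM ⟂ MB (tangency), |NB| = √(11.5² + 27.5²) = 29.81 regardless of where M sits on A1. So B lies on both circle(H, 45.62) and circle(N, 29.81); the above-HZ intersection is B = (-34.72, 29.60). M is the foot of the tangent from B: M = (-48.43, 5.764).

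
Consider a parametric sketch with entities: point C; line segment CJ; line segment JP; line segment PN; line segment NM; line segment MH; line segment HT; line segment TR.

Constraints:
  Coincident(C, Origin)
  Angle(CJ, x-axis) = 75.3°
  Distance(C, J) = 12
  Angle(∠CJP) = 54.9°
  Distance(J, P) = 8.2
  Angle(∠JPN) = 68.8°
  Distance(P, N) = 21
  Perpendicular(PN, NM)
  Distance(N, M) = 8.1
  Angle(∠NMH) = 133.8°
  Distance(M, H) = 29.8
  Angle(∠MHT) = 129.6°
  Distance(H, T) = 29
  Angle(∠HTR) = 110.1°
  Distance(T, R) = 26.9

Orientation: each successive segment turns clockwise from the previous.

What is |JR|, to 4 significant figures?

39.47

C is at the origin; CJ runs at 75.3° with length 12.0, so J = (3.045, 11.61). ∠CJP = 54.9° gives JP at -49.80° from the x-axis; with |JP| = 8.2, P = (8.338, 5.344). ∠JPN = 68.8° gives PN at -161.0° from the x-axis; with |PN| = 21.0, N = (-11.52, -1.493). PN is perpendicular to NM, so NM runs at 109.0°; with |NM| = 8.1, M = (-14.16, 6.166). ∠NMH = 133.8° gives MH at 62.80° from the x-axis; with |MH| = 29.8, H = (-0.5336, 32.67). ∠MHT = 129.6° gives HT at 12.40° from the x-axis; with |HT| = 29.0, T = (27.79, 38.90). ∠HTR = 110.1° gives TR at -57.50° from the x-axis; with |TR| = 26.9, R = (42.24, 16.21). Then |JR| = |R − J| = 39.47.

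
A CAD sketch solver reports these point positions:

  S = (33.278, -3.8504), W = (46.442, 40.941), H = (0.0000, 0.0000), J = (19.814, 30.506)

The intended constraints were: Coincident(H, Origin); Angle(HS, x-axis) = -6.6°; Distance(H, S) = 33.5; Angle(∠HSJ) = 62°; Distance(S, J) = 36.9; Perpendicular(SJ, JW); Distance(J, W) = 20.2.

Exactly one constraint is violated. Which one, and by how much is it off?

Distance(J, W) = 20.2 — off by 8.40.

H = (0.00, 0.00) ✓; HS at -6.600° ✓; |HS| = 33.50 ✓; ∠HSJ = 62.00° ✓; |SJ| = 36.90 ✓; ∠(SJ, JW) = 90.00° ✓; |JW| = 28.60 ✗.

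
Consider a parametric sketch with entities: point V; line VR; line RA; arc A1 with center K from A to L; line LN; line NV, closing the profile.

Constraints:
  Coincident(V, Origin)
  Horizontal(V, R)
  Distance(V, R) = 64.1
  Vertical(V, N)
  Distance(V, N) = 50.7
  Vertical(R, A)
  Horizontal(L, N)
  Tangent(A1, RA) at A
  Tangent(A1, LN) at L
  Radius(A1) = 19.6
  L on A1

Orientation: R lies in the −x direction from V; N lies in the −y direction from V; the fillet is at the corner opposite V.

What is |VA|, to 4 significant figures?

71.25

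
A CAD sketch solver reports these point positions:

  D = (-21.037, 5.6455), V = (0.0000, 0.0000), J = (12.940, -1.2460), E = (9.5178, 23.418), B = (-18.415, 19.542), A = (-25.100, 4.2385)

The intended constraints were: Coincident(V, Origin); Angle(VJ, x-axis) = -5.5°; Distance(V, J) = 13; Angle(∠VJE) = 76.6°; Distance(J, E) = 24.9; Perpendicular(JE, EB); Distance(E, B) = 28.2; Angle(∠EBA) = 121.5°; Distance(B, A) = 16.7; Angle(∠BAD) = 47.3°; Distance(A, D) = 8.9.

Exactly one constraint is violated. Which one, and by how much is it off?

Distance(A, D) = 8.9 — off by 4.60.

V = (0.00, 0.00) ✓; VJ at -5.500° ✓; |VJ| = 13.00 ✓; ∠VJE = 76.60° ✓; |JE| = 24.90 ✓; ∠(JE, EB) = 90.00° ✓; |EB| = 28.20 ✓; ∠EBA = 121.5° ✓; |BA| = 16.70 ✓; ∠BAD = 47.30° ✓; |AD| = 4.300 ✗.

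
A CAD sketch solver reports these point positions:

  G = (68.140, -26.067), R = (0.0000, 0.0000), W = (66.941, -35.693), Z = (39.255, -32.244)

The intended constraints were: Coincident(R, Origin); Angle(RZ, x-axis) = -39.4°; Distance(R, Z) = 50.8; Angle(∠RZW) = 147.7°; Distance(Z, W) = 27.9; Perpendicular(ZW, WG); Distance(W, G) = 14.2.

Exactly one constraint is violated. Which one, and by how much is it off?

Distance(W, G) = 14.2 — off by 4.50.

R = (0.00, 0.00) ✓; RZ at -39.40° ✓; |RZ| = 50.80 ✓; ∠RZW = 147.7° ✓; |ZW| = 27.90 ✓; ∠(ZW, WG) = 90.00° ✓; |WG| = 9.700 ✗.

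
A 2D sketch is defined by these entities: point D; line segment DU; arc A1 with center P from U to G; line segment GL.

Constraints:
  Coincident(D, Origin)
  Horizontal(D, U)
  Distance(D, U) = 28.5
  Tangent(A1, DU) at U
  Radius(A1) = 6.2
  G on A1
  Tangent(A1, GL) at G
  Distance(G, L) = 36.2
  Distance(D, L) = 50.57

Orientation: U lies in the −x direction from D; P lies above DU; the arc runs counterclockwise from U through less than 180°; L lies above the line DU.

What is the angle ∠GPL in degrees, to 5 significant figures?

80.281°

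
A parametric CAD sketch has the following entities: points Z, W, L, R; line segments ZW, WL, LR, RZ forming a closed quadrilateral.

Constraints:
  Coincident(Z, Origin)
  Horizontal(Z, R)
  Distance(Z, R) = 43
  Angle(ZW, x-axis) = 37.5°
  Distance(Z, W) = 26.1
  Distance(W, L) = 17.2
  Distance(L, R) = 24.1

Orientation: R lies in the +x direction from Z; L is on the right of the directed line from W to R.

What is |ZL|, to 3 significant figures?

19.0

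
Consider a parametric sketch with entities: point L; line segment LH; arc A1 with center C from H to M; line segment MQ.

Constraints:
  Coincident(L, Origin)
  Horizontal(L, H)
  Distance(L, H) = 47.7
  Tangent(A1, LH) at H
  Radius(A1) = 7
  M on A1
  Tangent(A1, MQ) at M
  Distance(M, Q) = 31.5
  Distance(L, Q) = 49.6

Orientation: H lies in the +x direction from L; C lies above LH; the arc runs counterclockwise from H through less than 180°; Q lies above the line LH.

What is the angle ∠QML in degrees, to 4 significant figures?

64.18°

Checks: |CM| = 7.000 ✓; ∠(CM, MQ) = 90.00° ✓; |MQ| = 31.50 ✓; |LQ| = 49.60 ✓.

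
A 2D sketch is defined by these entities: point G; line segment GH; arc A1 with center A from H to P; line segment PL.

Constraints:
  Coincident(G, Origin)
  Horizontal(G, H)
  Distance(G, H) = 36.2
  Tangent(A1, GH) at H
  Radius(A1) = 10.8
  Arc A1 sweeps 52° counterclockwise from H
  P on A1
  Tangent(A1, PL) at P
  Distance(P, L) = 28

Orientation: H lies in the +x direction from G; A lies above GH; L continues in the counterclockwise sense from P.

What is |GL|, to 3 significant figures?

67.3

G is at the origin; G and H share the same y with |GH| = 36.2 and H on the +x side, so H = (36.2, 0.00). Since A1 is tangent to GH there, AH ⟂ GH, so A = H + (0, 10.8) = (36.2, 10.8). On A1, H sits at bearing -90° from A; a 52° counterclockwise sweep puts P at bearing -38°, so P = A + 10.8·(cos -38°, sin -38°) = (44.7, 4.15). A1 meets PL tangentially, so AP is at right angles to PL, so PL runs along (−sin -38°, cos -38°); with |PL| = 28.0, L = (61.9, 26.2). Then |GL| = |L − G| = 67.3.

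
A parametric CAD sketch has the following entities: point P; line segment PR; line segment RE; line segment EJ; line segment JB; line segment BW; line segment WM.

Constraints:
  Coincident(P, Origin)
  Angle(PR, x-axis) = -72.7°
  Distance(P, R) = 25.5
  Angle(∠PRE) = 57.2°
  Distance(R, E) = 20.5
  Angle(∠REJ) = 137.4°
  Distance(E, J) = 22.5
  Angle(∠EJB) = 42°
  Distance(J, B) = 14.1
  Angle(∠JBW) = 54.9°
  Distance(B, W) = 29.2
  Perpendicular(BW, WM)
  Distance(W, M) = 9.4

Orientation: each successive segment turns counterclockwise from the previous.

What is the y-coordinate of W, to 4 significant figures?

0.8058

∠EJB = 42.0° gives JB at -129.3° from the x-axis; with |JB| = 14.1, B = (10.74, 2.944). ∠JBW = 54.9° gives BW at -4.200° from the x-axis; with |BW| = 29.2, W = (39.86, 0.8058). So W.y = 0.8058.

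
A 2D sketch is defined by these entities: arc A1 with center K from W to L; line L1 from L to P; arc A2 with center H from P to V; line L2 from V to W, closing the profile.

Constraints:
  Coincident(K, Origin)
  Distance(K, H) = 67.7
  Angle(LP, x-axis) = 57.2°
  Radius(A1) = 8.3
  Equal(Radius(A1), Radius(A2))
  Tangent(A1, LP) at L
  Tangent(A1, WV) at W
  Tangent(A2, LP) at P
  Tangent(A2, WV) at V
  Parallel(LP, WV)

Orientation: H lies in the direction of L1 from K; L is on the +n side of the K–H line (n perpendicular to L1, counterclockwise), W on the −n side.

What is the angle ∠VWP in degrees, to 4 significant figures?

13.78°

The slot axis is L1's direction at 57.2°, so u = (cos 57.2°, sin 57.2°) = (0.5417, 0.8406) and n = (−sin 57.2°, cos 57.2°) = (-0.8406, 0.5417). K is at the origin and H lies 67.7 along u from K, so H = 67.7·u = (36.67, 56.91). Tangency of A1 to both parallel lines with radius 8.3 puts L and W at K ± 8.3·n: L = (-6.977, 4.496), W = (6.977, -4.496). Equal radii place P and V the same way about H: P = H + 8.3·n = (29.70, 61.40), V = H − 8.3·n = (43.65, 52.41). Then cos ∠VWP = WV·WP / (|WV||WP|), giving 13.78°.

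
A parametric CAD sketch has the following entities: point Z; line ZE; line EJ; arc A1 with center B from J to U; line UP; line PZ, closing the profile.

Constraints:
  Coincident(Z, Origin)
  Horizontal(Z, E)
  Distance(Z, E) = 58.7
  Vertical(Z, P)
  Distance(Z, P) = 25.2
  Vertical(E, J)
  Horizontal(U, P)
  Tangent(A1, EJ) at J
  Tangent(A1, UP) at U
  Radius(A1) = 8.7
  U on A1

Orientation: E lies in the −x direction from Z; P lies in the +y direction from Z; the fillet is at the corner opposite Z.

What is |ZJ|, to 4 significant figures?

60.97

Z is at the origin; ZE is horizontal with |ZE| = 58.7 and E on the −x side, so E = (-58.70, 0.000). Z and P share the same x with |ZP| = 25.2 and P on the +y side, so P = (0.000, 25.20). The virtual corner opposite Z is at (-58.70, 25.20). A1 meets EJ tangentially, so BJ is at right angles to EJ and the tangent condition forces BU to be normal to UP, with radius 8.7, so the center B sits 8.7 in from both sides at B = (-50.00, 16.50). That places the tangent points at J = (-58.70, 16.50) on EJ and U = (-50.00, 25.20) on UP. Then |ZJ| = |J − Z| = 60.97.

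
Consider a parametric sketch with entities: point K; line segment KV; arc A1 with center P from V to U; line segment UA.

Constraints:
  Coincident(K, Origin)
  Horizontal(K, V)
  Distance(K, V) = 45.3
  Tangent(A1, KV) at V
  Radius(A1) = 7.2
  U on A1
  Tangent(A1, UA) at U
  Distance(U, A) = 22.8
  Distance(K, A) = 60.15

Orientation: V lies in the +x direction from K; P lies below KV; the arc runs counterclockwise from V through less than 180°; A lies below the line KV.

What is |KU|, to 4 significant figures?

40.90

K is at the origin; KV is horizontal with |KV| = 45.3 and V on the +x side, so V = (45.30, 0.000). Since A1 is tangent to KV there, PV ⟂ KV, so P = V + (0, -7.2) = (45.30, -7.200). Since PU ⟂ UA (tangency), |PA| = √(7.2² + 22.8²) = 23.91 regardless of where U sits on A1. So A lies on both circle(K, 60.15) and circle(P, 23.91); the below-KV intersection is A = (52.06, -30.14). U is the foot of the tangent from A: U = (39.33, -11.22).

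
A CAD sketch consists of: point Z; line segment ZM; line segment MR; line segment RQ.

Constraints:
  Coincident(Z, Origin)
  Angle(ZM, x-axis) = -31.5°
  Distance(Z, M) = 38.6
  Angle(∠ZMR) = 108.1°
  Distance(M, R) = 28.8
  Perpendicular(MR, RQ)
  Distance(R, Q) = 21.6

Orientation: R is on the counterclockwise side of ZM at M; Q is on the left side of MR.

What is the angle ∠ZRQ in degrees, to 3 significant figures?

48.0°

Z is at the origin; ZM runs at -31.5° with length 38.6, so M = 38.6·(cos -31.5°, sin -31.5°) = (32.9, -20.2). ∠ZMR = 108.1°, so MR runs at -31.5° + (180° − 108.1°) = 40.4° from the x-axis; with |MR| = 28.8, R = M + 28.8·(cos 40.4°, sin 40.4°) = (54.8, -1.50). MR is perpendicular to RQ; with |RQ| = 21.6 on the left of MR, Q = R + 21.6·(-0.648, 0.762) = (40.8, 14.9). Then cos ∠ZRQ = RZ·RQ / (|RZ||RQ|), giving 48.0°.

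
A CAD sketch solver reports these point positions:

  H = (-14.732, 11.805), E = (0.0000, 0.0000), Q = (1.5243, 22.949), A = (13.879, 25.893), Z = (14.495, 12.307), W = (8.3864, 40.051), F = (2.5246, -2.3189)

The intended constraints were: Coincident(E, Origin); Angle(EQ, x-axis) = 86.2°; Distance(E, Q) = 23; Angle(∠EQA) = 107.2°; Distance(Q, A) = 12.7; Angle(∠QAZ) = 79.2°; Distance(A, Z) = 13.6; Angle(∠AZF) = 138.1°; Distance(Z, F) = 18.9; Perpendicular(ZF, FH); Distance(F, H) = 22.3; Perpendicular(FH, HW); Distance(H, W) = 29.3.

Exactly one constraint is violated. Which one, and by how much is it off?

Distance(H, W) = 29.3 — off by 7.20.

E = (0.00, 0.00) ✓; EQ at 86.20° ✓; |EQ| = 23.00 ✓; ∠EQA = 107.2° ✓; |QA| = 12.70 ✓; ∠QAZ = 79.19° ✓; |AZ| = 13.60 ✓; ∠AZF = 138.1° ✓; |ZF| = 18.90 ✓; ∠(ZF, FH) = 90.00° ✓; |FH| = 22.30 ✓; ∠(FH, HW) = 90.00° ✓; |HW| = 36.50 ✗.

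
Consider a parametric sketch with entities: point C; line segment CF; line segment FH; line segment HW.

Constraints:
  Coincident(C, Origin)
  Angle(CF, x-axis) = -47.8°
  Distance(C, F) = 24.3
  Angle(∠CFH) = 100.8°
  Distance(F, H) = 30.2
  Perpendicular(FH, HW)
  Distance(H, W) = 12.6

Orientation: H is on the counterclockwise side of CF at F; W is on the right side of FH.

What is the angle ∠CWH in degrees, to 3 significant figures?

43.6°

C is at the origin; CF runs at -47.8° with length 24.3, so F = 24.3·(cos -47.8°, sin -47.8°) = (16.3, -18.0). ∠CFH = 100.8°, so FH runs at -47.8° + (180° − 100.8°) = 31.4° from the x-axis; with |FH| = 30.2, H = F + 30.2·(cos 31.4°, sin 31.4°) = (42.1, -2.27). FH ⟂ HW; with |HW| = 12.6 on the right of FH, W = H + 12.6·(0.521, -0.854) = (48.7, -13.0). Then cos ∠CWH = WC·WH / (|WC||WH|), giving 43.6°.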